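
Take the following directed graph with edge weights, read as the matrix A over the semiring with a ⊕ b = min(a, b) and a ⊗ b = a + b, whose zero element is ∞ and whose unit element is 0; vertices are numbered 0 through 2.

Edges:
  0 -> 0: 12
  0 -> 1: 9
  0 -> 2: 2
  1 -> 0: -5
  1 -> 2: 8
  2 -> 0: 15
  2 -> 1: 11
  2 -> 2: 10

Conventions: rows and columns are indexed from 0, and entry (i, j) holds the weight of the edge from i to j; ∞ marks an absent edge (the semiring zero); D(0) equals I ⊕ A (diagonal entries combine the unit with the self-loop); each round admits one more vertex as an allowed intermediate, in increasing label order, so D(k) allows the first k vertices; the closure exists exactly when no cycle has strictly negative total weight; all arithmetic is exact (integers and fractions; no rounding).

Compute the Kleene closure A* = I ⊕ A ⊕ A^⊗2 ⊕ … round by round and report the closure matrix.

D(0):
  [0, 9, 2]
  [-5, 0, 8]
  [15, 11, 0]
D(1):
  [0, 9, 2]
  [-5, 0, -3]
  [15, 11, 0]
D(2):
  [0, 9, 2]
  [-5, 0, -3]
  [6, 11, 0]
D(3):
  [0, 9, 2]
  [-5, 0, -3]
  [6, 11, 0]
Answer: A* = [[0, 9, 2], [-5, 0, -3], [6, 11, 0]]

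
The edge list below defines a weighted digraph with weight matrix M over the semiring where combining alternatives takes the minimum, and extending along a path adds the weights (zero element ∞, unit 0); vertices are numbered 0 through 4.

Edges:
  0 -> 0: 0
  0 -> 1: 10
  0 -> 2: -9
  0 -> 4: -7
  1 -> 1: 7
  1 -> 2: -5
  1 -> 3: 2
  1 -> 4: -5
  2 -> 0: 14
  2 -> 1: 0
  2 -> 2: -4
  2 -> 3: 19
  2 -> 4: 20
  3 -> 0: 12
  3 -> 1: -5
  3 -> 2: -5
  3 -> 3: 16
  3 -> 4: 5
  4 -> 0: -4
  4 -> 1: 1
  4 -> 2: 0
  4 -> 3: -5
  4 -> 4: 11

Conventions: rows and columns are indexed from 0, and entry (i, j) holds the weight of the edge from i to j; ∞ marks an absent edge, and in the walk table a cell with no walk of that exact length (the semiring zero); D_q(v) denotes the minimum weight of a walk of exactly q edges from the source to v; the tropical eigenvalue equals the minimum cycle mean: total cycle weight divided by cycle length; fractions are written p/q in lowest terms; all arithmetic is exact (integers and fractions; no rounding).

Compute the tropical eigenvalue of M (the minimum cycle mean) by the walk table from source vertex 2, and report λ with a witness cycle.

q=0: [∞, ∞, 0, ∞, ∞]
q=1: [14, 0, -4, 19, 20]
q=2: [10, -4, -8, 2, -5]
q=3: [-9, -8, -12, -10, -9]
q=4: [-13, -15, -18, -14, -16]
q=5: [-20, -19, -22, -21, -20]
Optimal cycle mean attained by: cycle 0->4->0, total (-7) + (-4), length 2.
Answer: λ = -11/2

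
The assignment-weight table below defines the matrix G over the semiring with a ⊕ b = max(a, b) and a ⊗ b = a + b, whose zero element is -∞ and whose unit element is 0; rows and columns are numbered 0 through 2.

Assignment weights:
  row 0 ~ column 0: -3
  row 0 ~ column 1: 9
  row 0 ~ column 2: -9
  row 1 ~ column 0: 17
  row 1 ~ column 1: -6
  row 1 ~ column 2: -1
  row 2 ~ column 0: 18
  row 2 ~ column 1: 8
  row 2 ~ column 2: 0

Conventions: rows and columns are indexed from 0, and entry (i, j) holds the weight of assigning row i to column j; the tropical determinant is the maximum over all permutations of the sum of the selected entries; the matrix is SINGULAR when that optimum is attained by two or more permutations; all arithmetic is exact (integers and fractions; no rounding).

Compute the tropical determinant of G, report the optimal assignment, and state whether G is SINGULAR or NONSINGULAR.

σ = (0, 1, 2): (-3) + (-6) + 0 = -9
σ = (0, 2, 1): (-3) + (-1) + 8 = 4
σ = (1, 0, 2): 9 + 17 + 0 = 26
σ = (1, 2, 0): 9 + (-1) + 18 = 26
σ = (2, 0, 1): (-9) + 17 + 8 = 16
σ = (2, 1, 0): (-9) + (-6) + 18 = 3
Optimal value attained by: σ = (1, 0, 2).
Answer: det⊕(G) = 26; verdict: SINGULAR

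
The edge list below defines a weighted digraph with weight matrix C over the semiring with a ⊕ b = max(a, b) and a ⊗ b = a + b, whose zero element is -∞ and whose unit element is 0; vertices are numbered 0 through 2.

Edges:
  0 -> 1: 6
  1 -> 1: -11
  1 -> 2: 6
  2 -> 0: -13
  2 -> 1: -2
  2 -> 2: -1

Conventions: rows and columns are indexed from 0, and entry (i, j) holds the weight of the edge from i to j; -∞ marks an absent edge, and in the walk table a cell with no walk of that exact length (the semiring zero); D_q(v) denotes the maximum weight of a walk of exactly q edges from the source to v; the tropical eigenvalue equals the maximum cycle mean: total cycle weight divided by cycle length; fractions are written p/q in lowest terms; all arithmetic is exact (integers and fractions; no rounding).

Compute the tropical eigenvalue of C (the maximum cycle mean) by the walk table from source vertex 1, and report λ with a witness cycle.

q=0: [-∞, 0, -∞]
q=1: [-∞, -11, 6]
q=2: [-7, 4, 5]
q=3: [-8, 3, 10]
Optimal cycle mean attained by: cycle 1->2->1, total 6 + (-2), length 2.
Answer: λ = 2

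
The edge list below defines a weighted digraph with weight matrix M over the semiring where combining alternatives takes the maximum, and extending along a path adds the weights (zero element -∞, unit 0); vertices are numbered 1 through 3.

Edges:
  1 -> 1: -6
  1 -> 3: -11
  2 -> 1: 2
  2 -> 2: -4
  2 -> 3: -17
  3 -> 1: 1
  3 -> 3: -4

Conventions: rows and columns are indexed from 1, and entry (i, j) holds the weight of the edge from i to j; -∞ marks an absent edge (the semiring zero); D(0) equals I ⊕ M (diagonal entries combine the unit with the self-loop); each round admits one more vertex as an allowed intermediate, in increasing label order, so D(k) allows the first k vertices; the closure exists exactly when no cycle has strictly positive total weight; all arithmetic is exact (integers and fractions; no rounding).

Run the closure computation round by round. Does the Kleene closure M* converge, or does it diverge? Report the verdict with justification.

D(0):
  [0, -∞, -11]
  [2, 0, -17]
  [1, -∞, 0]
D(1):
  [0, -∞, -11]
  [2, 0, -9]
  [1, -∞, 0]
D(2):
  [0, -∞, -11]
  [2, 0, -9]
  [1, -∞, 0]
D(3):
  [0, -∞, -11]
  [2, 0, -9]
  [1, -∞, 0]
Key observation: every diagonal entry stays at the unit through all rounds, so no improving cycle exists.
Answer: CONVERGES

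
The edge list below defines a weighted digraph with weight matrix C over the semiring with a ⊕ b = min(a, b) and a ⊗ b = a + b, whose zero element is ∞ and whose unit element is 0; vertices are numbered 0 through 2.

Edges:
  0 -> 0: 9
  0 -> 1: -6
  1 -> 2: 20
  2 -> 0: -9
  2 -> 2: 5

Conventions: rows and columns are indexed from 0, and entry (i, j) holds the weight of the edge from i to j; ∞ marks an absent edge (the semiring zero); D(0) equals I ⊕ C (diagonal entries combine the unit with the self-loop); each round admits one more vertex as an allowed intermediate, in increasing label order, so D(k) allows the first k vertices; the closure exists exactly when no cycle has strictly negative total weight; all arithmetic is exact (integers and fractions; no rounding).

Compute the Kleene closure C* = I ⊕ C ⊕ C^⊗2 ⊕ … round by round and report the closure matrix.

D(0):
  [0, -6, ∞]
  [∞, 0, 20]
  [-9, ∞, 0]
D(1):
  [0, -6, ∞]
  [∞, 0, 20]
  [-9, -15, 0]
D(2):
  [0, -6, 14]
  [∞, 0, 20]
  [-9, -15, 0]
D(3):
  [0, -6, 14]
  [11, 0, 20]
  [-9, -15, 0]
Answer: C* = [[0, -6, 14], [11, 0, 20], [-9, -15, 0]]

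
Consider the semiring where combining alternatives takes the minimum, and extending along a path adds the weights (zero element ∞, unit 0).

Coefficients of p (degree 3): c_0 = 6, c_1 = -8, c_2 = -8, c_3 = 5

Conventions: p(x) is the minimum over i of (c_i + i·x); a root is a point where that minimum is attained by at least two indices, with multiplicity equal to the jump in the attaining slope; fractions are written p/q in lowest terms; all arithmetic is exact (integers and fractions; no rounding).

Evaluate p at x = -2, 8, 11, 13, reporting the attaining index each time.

p(-2) = min(6+0·(-2)=6, -8+1·(-2)=-10, -8+2·(-2)=-12, 5+3·(-2)=-1) = -12 (attained by i=2)
p(8) = min(6+0·8=6, -8+1·8=0, -8+2·8=8, 5+3·8=29) = 0 (attained by i=1)
p(11) = min(6+0·11=6, -8+1·11=3, -8+2·11=14, 5+3·11=38) = 3 (attained by i=1)
p(13) = min(6+0·13=6, -8+1·13=5, -8+2·13=18, 5+3·13=44) = 5 (attained by i=1)
Answer: p(-2) = -12; p(8) = 0; p(11) = 3; p(13) = 5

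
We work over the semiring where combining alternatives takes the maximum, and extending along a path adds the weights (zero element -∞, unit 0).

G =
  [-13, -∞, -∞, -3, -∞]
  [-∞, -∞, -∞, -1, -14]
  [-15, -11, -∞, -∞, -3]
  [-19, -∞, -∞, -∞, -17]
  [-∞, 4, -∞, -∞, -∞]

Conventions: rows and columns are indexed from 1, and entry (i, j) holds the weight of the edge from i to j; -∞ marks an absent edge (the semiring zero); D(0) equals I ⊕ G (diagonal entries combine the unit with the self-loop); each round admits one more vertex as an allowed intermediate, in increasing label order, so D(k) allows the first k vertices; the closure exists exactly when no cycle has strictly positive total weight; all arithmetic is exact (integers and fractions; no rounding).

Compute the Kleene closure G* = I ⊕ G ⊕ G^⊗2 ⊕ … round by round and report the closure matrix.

D(0):
  [0, -∞, -∞, -3, -∞]
  [-∞, 0, -∞, -1, -14]
  [-15, -11, 0, -∞, -3]
  [-19, -∞, -∞, 0, -17]
  [-∞, 4, -∞, -∞, 0]
D(1):
  [0, -∞, -∞, -3, -∞]
  [-∞, 0, -∞, -1, -14]
  [-15, -11, 0, -18, -3]
  [-19, -∞, -∞, 0, -17]
  [-∞, 4, -∞, -∞, 0]
D(2):
  [0, -∞, -∞, -3, -∞]
  [-∞, 0, -∞, -1, -14]
  [-15, -11, 0, -12, -3]
  [-19, -∞, -∞, 0, -17]
  [-∞, 4, -∞, 3, 0]
D(3):
  [0, -∞, -∞, -3, -∞]
  [-∞, 0, -∞, -1, -14]
  [-15, -11, 0, -12, -3]
  [-19, -∞, -∞, 0, -17]
  [-∞, 4, -∞, 3, 0]
D(4):
  [0, -∞, -∞, -3, -20]
  [-20, 0, -∞, -1, -14]
  [-15, -11, 0, -12, -3]
  [-19, -∞, -∞, 0, -17]
  [-16, 4, -∞, 3, 0]
D(5):
  [0, -16, -∞, -3, -20]
  [-20, 0, -∞, -1, -14]
  [-15, 1, 0, 0, -3]
  [-19, -13, -∞, 0, -17]
  [-16, 4, -∞, 3, 0]
Answer: G* = [[0, -16, -∞, -3, -20], [-20, 0, -∞, -1, -14], [-15, 1, 0, 0, -3], [-19, -13, -∞, 0, -17], [-16, 4, -∞, 3, 0]]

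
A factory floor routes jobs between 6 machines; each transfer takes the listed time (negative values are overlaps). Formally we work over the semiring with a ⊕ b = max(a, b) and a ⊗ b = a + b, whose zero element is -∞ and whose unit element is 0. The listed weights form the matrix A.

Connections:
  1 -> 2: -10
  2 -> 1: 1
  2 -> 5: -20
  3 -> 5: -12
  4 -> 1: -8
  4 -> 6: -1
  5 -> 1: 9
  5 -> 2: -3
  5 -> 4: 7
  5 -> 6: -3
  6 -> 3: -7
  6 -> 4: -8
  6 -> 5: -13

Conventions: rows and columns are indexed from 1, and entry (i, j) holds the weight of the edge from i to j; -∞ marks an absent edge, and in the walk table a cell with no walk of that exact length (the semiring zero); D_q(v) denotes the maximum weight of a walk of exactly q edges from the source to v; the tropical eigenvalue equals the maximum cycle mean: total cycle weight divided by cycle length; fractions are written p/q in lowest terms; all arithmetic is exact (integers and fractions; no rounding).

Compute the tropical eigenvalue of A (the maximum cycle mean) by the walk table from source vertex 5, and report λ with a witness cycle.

q=0: [-∞, -∞, -∞, -∞, 0, -∞]
q=1: [9, -3, -∞, 7, -∞, -3]
q=2: [-1, -1, -10, -11, -16, 6]
q=3: [0, -11, -1, -2, -7, -12]
q=4: [2, -10, -19, 0, -13, -3]
q=5: [-4, -8, -10, -6, -16, -1]
q=6: [-7, -14, -8, -9, -14, -7]
Optimal cycle mean attained by: cycle 4->6->5->4, total (-1) + (-13) + 7, length 3.
Answer: λ = -7/3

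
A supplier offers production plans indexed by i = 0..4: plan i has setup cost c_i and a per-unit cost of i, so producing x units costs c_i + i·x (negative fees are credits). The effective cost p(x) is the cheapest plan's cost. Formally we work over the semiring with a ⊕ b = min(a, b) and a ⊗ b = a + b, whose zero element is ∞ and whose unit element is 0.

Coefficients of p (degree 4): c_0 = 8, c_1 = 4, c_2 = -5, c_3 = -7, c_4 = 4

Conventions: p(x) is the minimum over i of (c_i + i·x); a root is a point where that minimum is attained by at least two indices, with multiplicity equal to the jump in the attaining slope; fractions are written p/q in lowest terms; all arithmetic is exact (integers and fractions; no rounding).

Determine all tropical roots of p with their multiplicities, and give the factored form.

hull edge (i=0, c=8) to (i=2, c=-5): slope -13/2, span 2
hull edge (i=2, c=-5) to (i=3, c=-7): slope -2, span 1
hull edge (i=3, c=-7) to (i=4, c=4): slope 11, span 1
Factored form: p(x) = 4 ⊗ (x ⊕ (-11)) ⊗ (x ⊕ 2) ⊗ (x ⊕ 13/2) ⊗ (x ⊕ 13/2)
Answer: roots = -11 (mult 1), 2 (mult 1), 13/2 (mult 2)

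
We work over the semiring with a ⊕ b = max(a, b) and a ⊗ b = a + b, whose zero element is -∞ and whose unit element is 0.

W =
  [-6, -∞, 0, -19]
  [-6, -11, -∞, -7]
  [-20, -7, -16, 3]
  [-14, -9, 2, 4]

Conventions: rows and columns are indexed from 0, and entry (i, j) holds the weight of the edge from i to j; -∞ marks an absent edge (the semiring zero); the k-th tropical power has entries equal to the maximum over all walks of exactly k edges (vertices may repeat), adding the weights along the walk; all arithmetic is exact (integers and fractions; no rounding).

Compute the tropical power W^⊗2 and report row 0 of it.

W^⊗2:
  [-12, -7, -6, 3]
  [-12, -16, -5, -3]
  [-11, -6, 5, 7]
  [-10, -5, 6, 8]
Answer: row 0 of W^⊗2 = [-12, -7, -6, 3]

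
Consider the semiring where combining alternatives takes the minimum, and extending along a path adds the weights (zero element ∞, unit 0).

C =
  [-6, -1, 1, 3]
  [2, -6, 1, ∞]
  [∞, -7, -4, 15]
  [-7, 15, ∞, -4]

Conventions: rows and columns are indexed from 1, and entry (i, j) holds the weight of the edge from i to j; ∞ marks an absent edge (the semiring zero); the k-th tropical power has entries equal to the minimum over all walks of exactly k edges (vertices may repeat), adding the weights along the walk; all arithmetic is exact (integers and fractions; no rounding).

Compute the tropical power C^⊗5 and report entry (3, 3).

C^⊗2:
  [-12, -7, -5, -3]
  [-4, -12, -5, 5]
  [-5, -13, -8, 11]
  [-13, -8, -6, -8]
C^⊗3:
  [-18, -13, -11, -9]
  [-10, -18, -11, -1]
  [-11, -19, -12, -2]
  [-19, -14, -12, -12]
C^⊗4:
  [-24, -19, -17, -15]
  [-16, -24, -17, -7]
  [-17, -25, -18, -8]
  [-25, -20, -18, -16]
C^⊗5:
  [-30, -25, -23, -21]
  [-22, -30, -23, -13]
  [-23, -31, -24, -14]
  [-31, -26, -24, -22]
Key observation: the optimum is the walk 3->2->2->2->2->3, with weight (-7) + (-6) + (-6) + (-6) + 1 = -24.
Optimal value attained by: walk 3->2->2->2->2->3.
Answer: (C^⊗5)[3][3] = -24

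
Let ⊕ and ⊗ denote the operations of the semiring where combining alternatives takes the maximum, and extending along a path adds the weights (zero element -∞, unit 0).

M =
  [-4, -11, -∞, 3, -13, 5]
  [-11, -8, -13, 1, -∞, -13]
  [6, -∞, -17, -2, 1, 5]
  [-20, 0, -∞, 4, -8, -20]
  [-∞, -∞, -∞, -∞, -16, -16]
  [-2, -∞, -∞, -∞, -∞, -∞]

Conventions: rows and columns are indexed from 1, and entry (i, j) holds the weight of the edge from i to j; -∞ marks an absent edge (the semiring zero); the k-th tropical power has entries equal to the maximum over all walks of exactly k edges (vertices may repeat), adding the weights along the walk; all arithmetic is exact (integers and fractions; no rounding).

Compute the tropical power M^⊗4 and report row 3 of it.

M^⊗2:
  [3, 3, -24, 7, -5, 1]
  [-7, 1, -21, 5, -7, -6]
  [3, -2, -34, 9, -7, 11]
  [-11, 4, -13, 8, -4, -13]
  [-18, -∞, -∞, -∞, -32, -32]
  [-6, -13, -∞, 1, -15, 3]
M^⊗3:
  [-1, 7, -10, 11, -1, 8]
  [-8, 5, -12, 9, -3, -2]
  [9, 9, -15, 13, 1, 8]
  [-7, 8, -9, 12, 0, -6]
  [-22, -29, -∞, -15, -31, -13]
  [1, 1, -26, 5, -7, -1]
M^⊗4:
  [6, 11, -6, 15, 3, 4]
  [-4, 9, -8, 13, 1, -3]
  [6, 13, -4, 17, 5, 14]
  [-3, 12, -5, 16, 4, -2]
  [-15, -15, -42, -11, -23, -17]
  [-3, 5, -12, 9, -3, 6]
Answer: row 3 of M^⊗4 = [6, 13, -4, 17, 5, 14]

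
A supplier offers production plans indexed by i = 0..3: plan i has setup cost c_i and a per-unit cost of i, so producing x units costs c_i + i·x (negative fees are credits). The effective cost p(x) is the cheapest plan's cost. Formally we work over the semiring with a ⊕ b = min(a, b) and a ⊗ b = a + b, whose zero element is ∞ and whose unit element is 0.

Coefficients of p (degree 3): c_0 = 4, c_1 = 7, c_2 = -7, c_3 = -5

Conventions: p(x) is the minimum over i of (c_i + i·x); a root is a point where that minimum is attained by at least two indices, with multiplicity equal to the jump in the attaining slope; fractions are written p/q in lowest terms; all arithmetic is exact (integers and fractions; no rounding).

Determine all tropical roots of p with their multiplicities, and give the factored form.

hull edge (i=0, c=4) to (i=2, c=-7): slope -11/2, span 2
hull edge (i=2, c=-7) to (i=3, c=-5): slope 2, span 1
Factored form: p(x) = -5 ⊗ (x ⊕ (-2)) ⊗ (x ⊕ 11/2) ⊗ (x ⊕ 11/2)
Answer: roots = -2 (mult 1), 11/2 (mult 2)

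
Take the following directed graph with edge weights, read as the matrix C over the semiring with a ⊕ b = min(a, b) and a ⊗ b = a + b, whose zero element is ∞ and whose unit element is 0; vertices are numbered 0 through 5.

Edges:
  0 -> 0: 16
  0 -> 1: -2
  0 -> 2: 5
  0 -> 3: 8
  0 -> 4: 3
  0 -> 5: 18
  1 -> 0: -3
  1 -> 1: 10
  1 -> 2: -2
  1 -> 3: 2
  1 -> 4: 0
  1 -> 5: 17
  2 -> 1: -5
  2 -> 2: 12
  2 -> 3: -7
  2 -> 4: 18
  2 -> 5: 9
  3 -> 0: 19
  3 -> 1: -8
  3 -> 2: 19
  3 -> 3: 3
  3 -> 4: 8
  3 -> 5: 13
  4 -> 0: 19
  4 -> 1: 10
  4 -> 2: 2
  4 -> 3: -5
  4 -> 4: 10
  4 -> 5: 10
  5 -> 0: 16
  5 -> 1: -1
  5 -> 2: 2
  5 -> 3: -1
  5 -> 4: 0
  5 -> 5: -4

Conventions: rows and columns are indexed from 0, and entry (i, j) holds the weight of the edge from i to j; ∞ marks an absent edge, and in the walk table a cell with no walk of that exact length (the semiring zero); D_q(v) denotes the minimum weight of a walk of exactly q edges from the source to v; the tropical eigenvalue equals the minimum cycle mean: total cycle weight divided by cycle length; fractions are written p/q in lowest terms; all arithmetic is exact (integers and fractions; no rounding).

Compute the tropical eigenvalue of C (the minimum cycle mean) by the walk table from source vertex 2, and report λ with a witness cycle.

q=0: [∞, ∞, 0, ∞, ∞, ∞]
q=1: [∞, -5, 12, -7, 18, 9]
q=2: [-8, -15, -7, -4, -5, 5]
q=3: [-18, -12, -17, -14, -15, 1]
q=4: [-15, -22, -14, -24, -15, -8]
q=5: [-25, -32, -24, -21, -22, -12]
q=6: [-35, -29, -34, -31, -32, -16]
Optimal cycle mean attained by: cycle 1->2->3->1, total (-2) + (-7) + (-8), length 3.
Answer: λ = -17/3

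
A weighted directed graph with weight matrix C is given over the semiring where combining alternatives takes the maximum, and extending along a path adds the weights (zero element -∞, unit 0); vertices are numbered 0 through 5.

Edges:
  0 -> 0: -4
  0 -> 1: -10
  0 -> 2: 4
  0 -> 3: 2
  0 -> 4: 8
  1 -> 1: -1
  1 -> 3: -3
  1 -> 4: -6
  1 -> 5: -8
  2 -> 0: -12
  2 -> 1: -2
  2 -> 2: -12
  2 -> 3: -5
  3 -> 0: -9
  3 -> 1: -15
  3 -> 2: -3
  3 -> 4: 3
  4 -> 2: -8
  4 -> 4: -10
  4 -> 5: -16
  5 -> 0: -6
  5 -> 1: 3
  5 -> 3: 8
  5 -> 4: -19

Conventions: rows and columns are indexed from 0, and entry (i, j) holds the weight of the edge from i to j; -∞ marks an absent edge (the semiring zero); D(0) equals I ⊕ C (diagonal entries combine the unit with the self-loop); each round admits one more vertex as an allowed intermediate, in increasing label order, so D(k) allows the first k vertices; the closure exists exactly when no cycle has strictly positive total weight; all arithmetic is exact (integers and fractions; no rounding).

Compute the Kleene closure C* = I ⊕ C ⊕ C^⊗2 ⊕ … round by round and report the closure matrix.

D(0):
  [0, -10, 4, 2, 8, -∞]
  [-∞, 0, -∞, -3, -6, -8]
  [-12, -2, 0, -5, -∞, -∞]
  [-9, -15, -3, 0, 3, -∞]
  [-∞, -∞, -8, -∞, 0, -16]
  [-6, 3, -∞, 8, -19, 0]
D(1):
  [0, -10, 4, 2, 8, -∞]
  [-∞, 0, -∞, -3, -6, -8]
  [-12, -2, 0, -5, -4, -∞]
  [-9, -15, -3, 0, 3, -∞]
  [-∞, -∞, -8, -∞, 0, -16]
  [-6, 3, -2, 8, 2, 0]
D(2):
  [0, -10, 4, 2, 8, -18]
  [-∞, 0, -∞, -3, -6, -8]
  [-12, -2, 0, -5, -4, -10]
  [-9, -15, -3, 0, 3, -23]
  [-∞, -∞, -8, -∞, 0, -16]
  [-6, 3, -2, 8, 2, 0]
D(3):
  [0, 2, 4, 2, 8, -6]
  [-∞, 0, -∞, -3, -6, -8]
  [-12, -2, 0, -5, -4, -10]
  [-9, -5, -3, 0, 3, -13]
  [-20, -10, -8, -13, 0, -16]
  [-6, 3, -2, 8, 2, 0]
D(4):
  [0, 2, 4, 2, 8, -6]
  [-12, 0, -6, -3, 0, -8]
  [-12, -2, 0, -5, -2, -10]
  [-9, -5, -3, 0, 3, -13]
  [-20, -10, -8, -13, 0, -16]
  [-1, 3, 5, 8, 11, 0]
D(5):
  [0, 2, 4, 2, 8, -6]
  [-12, 0, -6, -3, 0, -8]
  [-12, -2, 0, -5, -2, -10]
  [-9, -5, -3, 0, 3, -13]
  [-20, -10, -8, -13, 0, -16]
  [-1, 3, 5, 8, 11, 0]
D(6):
  [0, 2, 4, 2, 8, -6]
  [-9, 0, -3, 0, 3, -8]
  [-11, -2, 0, -2, 1, -10]
  [-9, -5, -3, 0, 3, -13]
  [-17, -10, -8, -8, 0, -16]
  [-1, 3, 5, 8, 11, 0]
Answer: C* = [[0, 2, 4, 2, 8, -6], [-9, 0, -3, 0, 3, -8], [-11, -2, 0, -2, 1, -10], [-9, -5, -3, 0, 3, -13], [-17, -10, -8, -8, 0, -16], [-1, 3, 5, 8, 11, 0]]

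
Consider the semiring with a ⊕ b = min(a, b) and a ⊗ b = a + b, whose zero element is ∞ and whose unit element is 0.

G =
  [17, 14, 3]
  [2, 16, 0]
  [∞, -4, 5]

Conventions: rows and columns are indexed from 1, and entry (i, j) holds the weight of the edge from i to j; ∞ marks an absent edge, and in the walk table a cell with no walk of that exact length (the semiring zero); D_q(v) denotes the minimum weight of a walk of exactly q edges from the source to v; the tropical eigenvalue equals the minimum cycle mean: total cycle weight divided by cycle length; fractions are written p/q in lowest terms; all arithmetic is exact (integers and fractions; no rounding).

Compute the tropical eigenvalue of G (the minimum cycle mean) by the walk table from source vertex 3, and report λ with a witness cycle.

q=0: [∞, ∞, 0]
q=1: [∞, -4, 5]
q=2: [-2, 1, -4]
q=3: [3, -8, 1]
Optimal cycle mean attained by: cycle 2->3->2, total 0 + (-4), length 2.
Answer: λ = -2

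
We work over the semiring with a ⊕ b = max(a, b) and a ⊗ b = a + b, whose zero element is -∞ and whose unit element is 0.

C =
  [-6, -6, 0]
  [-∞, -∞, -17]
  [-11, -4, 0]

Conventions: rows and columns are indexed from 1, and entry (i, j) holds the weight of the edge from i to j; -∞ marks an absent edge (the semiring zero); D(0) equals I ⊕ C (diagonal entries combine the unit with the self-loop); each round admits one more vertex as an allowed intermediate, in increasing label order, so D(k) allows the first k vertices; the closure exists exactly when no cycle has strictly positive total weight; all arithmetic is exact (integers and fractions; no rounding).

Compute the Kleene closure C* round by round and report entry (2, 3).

D(0):
  [0, -6, 0]
  [-∞, 0, -17]
  [-11, -4, 0]
D(1):
  [0, -6, 0]
  [-∞, 0, -17]
  [-11, -4, 0]
D(2):
  [0, -6, 0]
  [-∞, 0, -17]
  [-11, -4, 0]
D(3):
  [0, -4, 0]
  [-28, 0, -17]
  [-11, -4, 0]
Answer: C*[2][3] = -17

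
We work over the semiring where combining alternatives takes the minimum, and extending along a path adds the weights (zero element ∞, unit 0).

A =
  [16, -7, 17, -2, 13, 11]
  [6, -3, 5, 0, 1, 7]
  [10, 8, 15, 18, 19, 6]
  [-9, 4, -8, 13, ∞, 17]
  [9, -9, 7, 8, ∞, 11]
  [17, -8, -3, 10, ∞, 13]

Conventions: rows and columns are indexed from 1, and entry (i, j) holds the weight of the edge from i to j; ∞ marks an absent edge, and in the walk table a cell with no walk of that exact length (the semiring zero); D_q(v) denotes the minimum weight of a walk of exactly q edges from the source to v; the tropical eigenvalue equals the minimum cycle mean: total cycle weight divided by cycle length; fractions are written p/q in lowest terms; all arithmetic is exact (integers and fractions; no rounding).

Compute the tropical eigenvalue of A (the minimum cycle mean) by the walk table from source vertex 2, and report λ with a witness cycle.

q=0: [∞, 0, ∞, ∞, ∞, ∞]
q=1: [6, -3, 5, 0, 1, 7]
q=2: [-9, -8, -8, -3, -2, 4]
q=3: [-12, -16, -11, -11, -7, -2]
q=4: [-20, -19, -19, -16, -15, -9]
q=5: [-25, -27, -24, -22, -18, -13]
q=6: [-31, -32, -30, -27, -26, -20]
Optimal cycle mean attained by: cycle 1->4->1, total (-2) + (-9), length 2.
Answer: λ = -11/2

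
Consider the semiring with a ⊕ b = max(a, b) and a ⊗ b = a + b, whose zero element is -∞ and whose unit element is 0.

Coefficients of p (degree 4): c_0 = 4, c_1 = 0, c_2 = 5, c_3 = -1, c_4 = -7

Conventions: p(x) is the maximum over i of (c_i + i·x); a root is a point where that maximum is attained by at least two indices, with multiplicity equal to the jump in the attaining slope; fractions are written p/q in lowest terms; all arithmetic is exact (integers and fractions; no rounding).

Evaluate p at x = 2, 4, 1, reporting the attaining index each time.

p(2) = max(4+0·2=4, 0+1·2=2, 5+2·2=9, -1+3·2=5, -7+4·2=1) = 9 (attained by i=2)
p(4) = max(4+0·4=4, 0+1·4=4, 5+2·4=13, -1+3·4=11, -7+4·4=9) = 13 (attained by i=2)
p(1) = max(4+0·1=4, 0+1·1=1, 5+2·1=7, -1+3·1=2, -7+4·1=-3) = 7 (attained by i=2)
Answer: p(2) = 9; p(4) = 13; p(1) = 7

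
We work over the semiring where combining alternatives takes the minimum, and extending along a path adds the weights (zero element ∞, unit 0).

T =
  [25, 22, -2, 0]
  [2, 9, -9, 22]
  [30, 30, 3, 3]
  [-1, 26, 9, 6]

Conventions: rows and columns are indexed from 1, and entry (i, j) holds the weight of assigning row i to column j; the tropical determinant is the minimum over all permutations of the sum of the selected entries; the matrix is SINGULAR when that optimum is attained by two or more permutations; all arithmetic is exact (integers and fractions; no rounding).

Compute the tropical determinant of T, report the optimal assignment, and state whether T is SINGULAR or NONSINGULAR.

σ = (1, 2, 3, 4): 25 + 9 + 3 + 6 = 43
σ = (1, 2, 4, 3): 25 + 9 + 3 + 9 = 46
σ = (1, 3, 2, 4): 25 + (-9) + 30 + 6 = 52
σ = (1, 3, 4, 2): 25 + (-9) + 3 + 26 = 45
σ = (1, 4, 2, 3): 25 + 22 + 30 + 9 = 86
σ = (1, 4, 3, 2): 25 + 22 + 3 + 26 = 76
σ = (2, 1, 3, 4): 22 + 2 + 3 + 6 = 33
σ = (2, 1, 4, 3): 22 + 2 + 3 + 9 = 36
σ = (2, 3, 1, 4): 22 + (-9) + 30 + 6 = 49
σ = (2, 3, 4, 1): 22 + (-9) + 3 + (-1) = 15
σ = (2, 4, 1, 3): 22 + 22 + 30 + 9 = 83
σ = (2, 4, 3, 1): 22 + 22 + 3 + (-1) = 46
σ = (3, 1, 2, 4): (-2) + 2 + 30 + 6 = 36
σ = (3, 1, 4, 2): (-2) + 2 + 3 + 26 = 29
σ = (3, 2, 1, 4): (-2) + 9 + 30 + 6 = 43
σ = (3, 2, 4, 1): (-2) + 9 + 3 + (-1) = 9
σ = (3, 4, 1, 2): (-2) + 22 + 30 + 26 = 76
σ = (3, 4, 2, 1): (-2) + 22 + 30 + (-1) = 49
σ = (4, 1, 2, 3): 0 + 2 + 30 + 9 = 41
σ = (4, 1, 3, 2): 0 + 2 + 3 + 26 = 31
σ = (4, 2, 1, 3): 0 + 9 + 30 + 9 = 48
σ = (4, 2, 3, 1): 0 + 9 + 3 + (-1) = 11
σ = (4, 3, 1, 2): 0 + (-9) + 30 + 26 = 47
σ = (4, 3, 2, 1): 0 + (-9) + 30 + (-1) = 20
Optimal value attained by: σ = (3, 2, 4, 1).
Answer: det⊕(T) = 9; verdict: NONSINGULAR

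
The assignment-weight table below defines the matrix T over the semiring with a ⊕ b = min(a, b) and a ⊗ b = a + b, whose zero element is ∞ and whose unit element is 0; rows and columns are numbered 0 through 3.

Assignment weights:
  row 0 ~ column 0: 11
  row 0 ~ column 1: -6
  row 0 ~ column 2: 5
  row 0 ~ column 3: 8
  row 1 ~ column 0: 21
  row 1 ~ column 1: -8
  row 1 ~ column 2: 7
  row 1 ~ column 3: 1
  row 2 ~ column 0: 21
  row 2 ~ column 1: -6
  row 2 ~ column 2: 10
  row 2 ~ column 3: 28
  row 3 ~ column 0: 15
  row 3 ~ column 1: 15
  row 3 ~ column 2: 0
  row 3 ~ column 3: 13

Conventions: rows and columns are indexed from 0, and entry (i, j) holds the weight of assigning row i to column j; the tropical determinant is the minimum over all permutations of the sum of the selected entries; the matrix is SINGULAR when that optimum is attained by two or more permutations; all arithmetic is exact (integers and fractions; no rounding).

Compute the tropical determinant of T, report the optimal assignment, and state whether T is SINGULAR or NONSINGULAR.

σ = (0, 1, 2, 3): 11 + (-8) + 10 + 13 = 26
σ = (0, 1, 3, 2): 11 + (-8) + 28 + 0 = 31
σ = (0, 2, 1, 3): 11 + 7 + (-6) + 13 = 25
σ = (0, 2, 3, 1): 11 + 7 + 28 + 15 = 61
σ = (0, 3, 1, 2): 11 + 1 + (-6) + 0 = 6
σ = (0, 3, 2, 1): 11 + 1 + 10 + 15 = 37
σ = (1, 0, 2, 3): (-6) + 21 + 10 + 13 = 38
σ = (1, 0, 3, 2): (-6) + 21 + 28 + 0 = 43
σ = (1, 2, 0, 3): (-6) + 7 + 21 + 13 = 35
σ = (1, 2, 3, 0): (-6) + 7 + 28 + 15 = 44
σ = (1, 3, 0, 2): (-6) + 1 + 21 + 0 = 16
σ = (1, 3, 2, 0): (-6) + 1 + 10 + 15 = 20
σ = (2, 0, 1, 3): 5 + 21 + (-6) + 13 = 33
σ = (2, 0, 3, 1): 5 + 21 + 28 + 15 = 69
σ = (2, 1, 0, 3): 5 + (-8) + 21 + 13 = 31
σ = (2, 1, 3, 0): 5 + (-8) + 28 + 15 = 40
σ = (2, 3, 0, 1): 5 + 1 + 21 + 15 = 42
σ = (2, 3, 1, 0): 5 + 1 + (-6) + 15 = 15
σ = (3, 0, 1, 2): 8 + 21 + (-6) + 0 = 23
σ = (3, 0, 2, 1): 8 + 21 + 10 + 15 = 54
σ = (3, 1, 0, 2): 8 + (-8) + 21 + 0 = 21
σ = (3, 1, 2, 0): 8 + (-8) + 10 + 15 = 25
σ = (3, 2, 0, 1): 8 + 7 + 21 + 15 = 51
σ = (3, 2, 1, 0): 8 + 7 + (-6) + 15 = 24
Optimal value attained by: σ = (0, 3, 1, 2).
Answer: det⊕(T) = 6; verdict: NONSINGULAR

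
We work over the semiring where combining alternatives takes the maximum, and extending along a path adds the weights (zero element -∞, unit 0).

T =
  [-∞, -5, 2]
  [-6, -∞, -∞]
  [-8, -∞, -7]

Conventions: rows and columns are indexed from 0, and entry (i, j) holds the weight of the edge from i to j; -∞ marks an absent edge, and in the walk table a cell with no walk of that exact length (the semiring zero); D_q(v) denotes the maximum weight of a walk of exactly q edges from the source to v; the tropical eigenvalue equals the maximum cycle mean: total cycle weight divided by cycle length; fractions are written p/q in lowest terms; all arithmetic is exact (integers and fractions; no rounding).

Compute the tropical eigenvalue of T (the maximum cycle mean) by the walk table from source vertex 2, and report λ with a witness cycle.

q=0: [-∞, -∞, 0]
q=1: [-8, -∞, -7]
q=2: [-15, -13, -6]
q=3: [-14, -20, -13]
Optimal cycle mean attained by: cycle 0->2->0, total 2 + (-8), length 2.
Answer: λ = -3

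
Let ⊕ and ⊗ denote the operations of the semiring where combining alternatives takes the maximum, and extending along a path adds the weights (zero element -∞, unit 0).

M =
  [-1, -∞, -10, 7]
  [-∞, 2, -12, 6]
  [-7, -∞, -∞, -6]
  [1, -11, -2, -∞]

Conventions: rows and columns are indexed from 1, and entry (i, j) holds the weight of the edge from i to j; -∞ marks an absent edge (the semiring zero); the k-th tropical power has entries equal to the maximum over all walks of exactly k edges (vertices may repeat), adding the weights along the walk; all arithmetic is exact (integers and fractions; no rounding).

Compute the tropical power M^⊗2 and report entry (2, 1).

M^⊗2:
  [8, -4, 5, 6]
  [7, 4, 4, 8]
  [-5, -17, -8, 0]
  [0, -9, -9, 8]
Key observation: the optimum is the walk 2->4->1, with weight 6 + 1 = 7.
Optimal value attained by: walk 2->4->1.
Answer: (M^⊗2)[2][1] = 7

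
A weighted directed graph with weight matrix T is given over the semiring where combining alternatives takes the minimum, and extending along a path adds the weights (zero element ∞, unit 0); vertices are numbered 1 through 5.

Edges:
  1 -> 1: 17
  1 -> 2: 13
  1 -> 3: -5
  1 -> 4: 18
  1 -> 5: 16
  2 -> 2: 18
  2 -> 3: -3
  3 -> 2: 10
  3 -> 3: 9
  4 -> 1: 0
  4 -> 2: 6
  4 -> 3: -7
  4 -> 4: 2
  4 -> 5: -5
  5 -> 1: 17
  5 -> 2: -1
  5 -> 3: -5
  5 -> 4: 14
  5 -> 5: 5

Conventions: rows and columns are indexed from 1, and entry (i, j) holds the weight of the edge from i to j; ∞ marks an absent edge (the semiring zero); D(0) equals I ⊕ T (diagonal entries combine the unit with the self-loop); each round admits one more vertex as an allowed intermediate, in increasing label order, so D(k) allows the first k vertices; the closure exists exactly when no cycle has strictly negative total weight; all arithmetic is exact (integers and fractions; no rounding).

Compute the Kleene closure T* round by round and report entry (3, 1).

D(0):
  [0, 13, -5, 18, 16]
  [∞, 0, -3, ∞, ∞]
  [∞, 10, 0, ∞, ∞]
  [0, 6, -7, 0, -5]
  [17, -1, -5, 14, 0]
D(1):
  [0, 13, -5, 18, 16]
  [∞, 0, -3, ∞, ∞]
  [∞, 10, 0, ∞, ∞]
  [0, 6, -7, 0, -5]
  [17, -1, -5, 14, 0]
D(2):
  [0, 13, -5, 18, 16]
  [∞, 0, -3, ∞, ∞]
  [∞, 10, 0, ∞, ∞]
  [0, 6, -7, 0, -5]
  [17, -1, -5, 14, 0]
D(3):
  [0, 5, -5, 18, 16]
  [∞, 0, -3, ∞, ∞]
  [∞, 10, 0, ∞, ∞]
  [0, 3, -7, 0, -5]
  [17, -1, -5, 14, 0]
D(4):
  [0, 5, -5, 18, 13]
  [∞, 0, -3, ∞, ∞]
  [∞, 10, 0, ∞, ∞]
  [0, 3, -7, 0, -5]
  [14, -1, -5, 14, 0]
D(5):
  [0, 5, -5, 18, 13]
  [∞, 0, -3, ∞, ∞]
  [∞, 10, 0, ∞, ∞]
  [0, -6, -10, 0, -5]
  [14, -1, -5, 14, 0]
Answer: T*[3][1] = ∞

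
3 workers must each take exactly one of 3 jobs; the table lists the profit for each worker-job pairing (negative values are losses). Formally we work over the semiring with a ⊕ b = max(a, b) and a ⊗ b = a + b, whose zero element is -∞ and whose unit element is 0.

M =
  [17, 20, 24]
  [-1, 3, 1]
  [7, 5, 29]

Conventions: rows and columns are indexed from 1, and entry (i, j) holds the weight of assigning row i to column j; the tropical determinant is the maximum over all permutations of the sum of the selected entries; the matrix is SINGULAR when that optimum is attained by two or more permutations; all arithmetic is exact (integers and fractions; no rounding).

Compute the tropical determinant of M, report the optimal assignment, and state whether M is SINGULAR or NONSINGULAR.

σ = (1, 2, 3): 17 + 3 + 29 = 49
σ = (1, 3, 2): 17 + 1 + 5 = 23
σ = (2, 1, 3): 20 + (-1) + 29 = 48
σ = (2, 3, 1): 20 + 1 + 7 = 28
σ = (3, 1, 2): 24 + (-1) + 5 = 28
σ = (3, 2, 1): 24 + 3 + 7 = 34
Optimal value attained by: σ = (1, 2, 3).
Answer: det⊕(M) = 49; verdict: NONSINGULAR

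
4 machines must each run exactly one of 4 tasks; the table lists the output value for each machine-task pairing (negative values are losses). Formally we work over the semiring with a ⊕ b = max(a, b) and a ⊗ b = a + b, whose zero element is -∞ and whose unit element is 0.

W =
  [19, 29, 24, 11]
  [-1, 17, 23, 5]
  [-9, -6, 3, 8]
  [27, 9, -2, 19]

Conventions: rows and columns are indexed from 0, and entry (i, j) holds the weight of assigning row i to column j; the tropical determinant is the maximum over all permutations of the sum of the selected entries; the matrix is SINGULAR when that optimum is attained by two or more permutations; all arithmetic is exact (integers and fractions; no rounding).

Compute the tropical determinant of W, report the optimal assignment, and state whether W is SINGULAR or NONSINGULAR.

σ = (0, 1, 2, 3): 19 + 17 + 3 + 19 = 58
σ = (0, 1, 3, 2): 19 + 17 + 8 + (-2) = 42
σ = (0, 2, 1, 3): 19 + 23 + (-6) + 19 = 55
σ = (0, 2, 3, 1): 19 + 23 + 8 + 9 = 59
σ = (0, 3, 1, 2): 19 + 5 + (-6) + (-2) = 16
σ = (0, 3, 2, 1): 19 + 5 + 3 + 9 = 36
σ = (1, 0, 2, 3): 29 + (-1) + 3 + 19 = 50
σ = (1, 0, 3, 2): 29 + (-1) + 8 + (-2) = 34
σ = (1, 2, 0, 3): 29 + 23 + (-9) + 19 = 62
σ = (1, 2, 3, 0): 29 + 23 + 8 + 27 = 87
σ = (1, 3, 0, 2): 29 + 5 + (-9) + (-2) = 23
σ = (1, 3, 2, 0): 29 + 5 + 3 + 27 = 64
σ = (2, 0, 1, 3): 24 + (-1) + (-6) + 19 = 36
σ = (2, 0, 3, 1): 24 + (-1) + 8 + 9 = 40
σ = (2, 1, 0, 3): 24 + 17 + (-9) + 19 = 51
σ = (2, 1, 3, 0): 24 + 17 + 8 + 27 = 76
σ = (2, 3, 0, 1): 24 + 5 + (-9) + 9 = 29
σ = (2, 3, 1, 0): 24 + 5 + (-6) + 27 = 50
σ = (3, 0, 1, 2): 11 + (-1) + (-6) + (-2) = 2
σ = (3, 0, 2, 1): 11 + (-1) + 3 + 9 = 22
σ = (3, 1, 0, 2): 11 + 17 + (-9) + (-2) = 17
σ = (3, 1, 2, 0): 11 + 17 + 3 + 27 = 58
σ = (3, 2, 0, 1): 11 + 23 + (-9) + 9 = 34
σ = (3, 2, 1, 0): 11 + 23 + (-6) + 27 = 55
Optimal value attained by: σ = (1, 2, 3, 0).
Answer: det⊕(W) = 87; verdict: NONSINGULAR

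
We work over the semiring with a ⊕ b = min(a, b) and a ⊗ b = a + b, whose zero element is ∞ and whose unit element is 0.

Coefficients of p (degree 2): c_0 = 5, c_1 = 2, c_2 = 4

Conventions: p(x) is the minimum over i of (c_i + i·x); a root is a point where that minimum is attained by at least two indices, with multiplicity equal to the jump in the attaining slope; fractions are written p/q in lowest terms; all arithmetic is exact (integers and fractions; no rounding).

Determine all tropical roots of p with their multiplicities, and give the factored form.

hull edge (i=0, c=5) to (i=1, c=2): slope -3, span 1
hull edge (i=1, c=2) to (i=2, c=4): slope 2, span 1
Factored form: p(x) = 4 ⊗ (x ⊕ (-2)) ⊗ (x ⊕ 3)
Answer: roots = -2 (mult 1), 3 (mult 1)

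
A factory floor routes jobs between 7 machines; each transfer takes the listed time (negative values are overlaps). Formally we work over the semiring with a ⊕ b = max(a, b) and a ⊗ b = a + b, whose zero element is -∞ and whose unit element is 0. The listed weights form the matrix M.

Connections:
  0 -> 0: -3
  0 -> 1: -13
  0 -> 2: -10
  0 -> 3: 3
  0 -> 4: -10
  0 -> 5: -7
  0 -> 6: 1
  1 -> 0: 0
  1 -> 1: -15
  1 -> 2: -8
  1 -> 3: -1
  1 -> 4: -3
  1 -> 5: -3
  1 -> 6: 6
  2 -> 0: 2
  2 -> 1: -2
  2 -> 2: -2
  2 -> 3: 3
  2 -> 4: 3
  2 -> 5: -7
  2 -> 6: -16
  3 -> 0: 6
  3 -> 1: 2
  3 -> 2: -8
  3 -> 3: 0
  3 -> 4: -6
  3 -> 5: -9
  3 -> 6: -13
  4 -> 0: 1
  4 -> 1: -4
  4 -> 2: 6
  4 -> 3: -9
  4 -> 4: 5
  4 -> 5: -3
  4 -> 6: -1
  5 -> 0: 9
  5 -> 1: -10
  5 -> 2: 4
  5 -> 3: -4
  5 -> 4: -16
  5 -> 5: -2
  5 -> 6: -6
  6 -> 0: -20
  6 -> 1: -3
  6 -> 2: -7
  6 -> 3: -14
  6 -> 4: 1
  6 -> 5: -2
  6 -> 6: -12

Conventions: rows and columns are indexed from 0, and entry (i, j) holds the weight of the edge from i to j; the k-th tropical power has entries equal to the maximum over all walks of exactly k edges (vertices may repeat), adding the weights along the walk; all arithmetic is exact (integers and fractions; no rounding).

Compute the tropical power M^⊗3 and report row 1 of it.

M^⊗2:
  [9, 5, -3, 3, 2, -1, -2]
  [6, 3, 3, 3, 7, 4, 1]
  [9, 5, 9, 5, 8, 0, 4]
  [6, 2, 0, 9, -1, -1, 8]
  [8, 4, 11, 9, 10, 2, 4]
  [7, 2, 2, 12, 7, 2, 10]
  [7, -3, 7, -4, 6, -2, 3]
M^⊗3:
  [9, 5, 8, 12, 7, 2, 11]
  [13, 5, 13, 9, 12, 4, 9]
  [11, 7, 14, 12, 13, 5, 11]
  [15, 11, 5, 9, 9, 6, 8]
  [15, 11, 16, 14, 15, 7, 10]
  [18, 14, 13, 12, 12, 8, 8]
  [9, 5, 12, 10, 11, 3, 8]
Answer: row 1 of M^⊗3 = [13, 5, 13, 9, 12, 4, 9]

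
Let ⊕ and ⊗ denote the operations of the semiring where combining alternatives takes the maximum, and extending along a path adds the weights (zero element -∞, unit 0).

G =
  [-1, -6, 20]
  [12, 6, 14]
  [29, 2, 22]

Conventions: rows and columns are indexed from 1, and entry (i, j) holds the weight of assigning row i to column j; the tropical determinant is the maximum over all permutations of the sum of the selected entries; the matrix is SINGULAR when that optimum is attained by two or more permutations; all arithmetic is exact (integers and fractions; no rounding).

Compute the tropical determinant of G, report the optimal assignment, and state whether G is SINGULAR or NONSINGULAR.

σ = (1, 2, 3): (-1) + 6 + 22 = 27
σ = (1, 3, 2): (-1) + 14 + 2 = 15
σ = (2, 1, 3): (-6) + 12 + 22 = 28
σ = (2, 3, 1): (-6) + 14 + 29 = 37
σ = (3, 1, 2): 20 + 12 + 2 = 34
σ = (3, 2, 1): 20 + 6 + 29 = 55
Optimal value attained by: σ = (3, 2, 1).
Answer: det⊕(G) = 55; verdict: NONSINGULAR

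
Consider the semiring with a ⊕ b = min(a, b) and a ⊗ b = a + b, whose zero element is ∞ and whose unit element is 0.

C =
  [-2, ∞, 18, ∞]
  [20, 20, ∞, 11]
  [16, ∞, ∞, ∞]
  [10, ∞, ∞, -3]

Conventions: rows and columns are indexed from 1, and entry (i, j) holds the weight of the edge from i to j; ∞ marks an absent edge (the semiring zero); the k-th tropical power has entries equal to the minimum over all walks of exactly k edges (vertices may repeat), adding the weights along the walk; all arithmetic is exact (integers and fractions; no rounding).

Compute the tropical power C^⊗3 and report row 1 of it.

C^⊗2:
  [-4, ∞, 16, ∞]
  [18, 40, 38, 8]
  [14, ∞, 34, ∞]
  [7, ∞, 28, -6]
C^⊗3:
  [-6, ∞, 14, ∞]
  [16, 60, 36, 5]
  [12, ∞, 32, ∞]
  [4, ∞, 25, -9]
Answer: row 1 of C^⊗3 = [-6, ∞, 14, ∞]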